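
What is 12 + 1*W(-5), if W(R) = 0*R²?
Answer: 12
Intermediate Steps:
W(R) = 0
12 + 1*W(-5) = 12 + 1*0 = 12 + 0 = 12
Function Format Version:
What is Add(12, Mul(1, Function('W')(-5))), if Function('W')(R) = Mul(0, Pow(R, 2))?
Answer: 12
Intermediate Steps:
Function('W')(R) = 0
Add(12, Mul(1, Function('W')(-5))) = Add(12, Mul(1, 0)) = Add(12, 0) = 12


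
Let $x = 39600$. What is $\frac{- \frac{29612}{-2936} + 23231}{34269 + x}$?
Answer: $\frac{5686319}{18073282} \approx 0.31463$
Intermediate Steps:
$\frac{- \frac{29612}{-2936} + 23231}{34269 + x} = \frac{- \frac{29612}{-2936} + 23231}{34269 + 39600} = \frac{\left(-29612\right) \left(- \frac{1}{2936}\right) + 23231}{73869} = \left(\frac{7403}{734} + 23231\right) \frac{1}{73869} = \frac{17058957}{734} \cdot \frac{1}{73869} = \frac{5686319}{18073282}$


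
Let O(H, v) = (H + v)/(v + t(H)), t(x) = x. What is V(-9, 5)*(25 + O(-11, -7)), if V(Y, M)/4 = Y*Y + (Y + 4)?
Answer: 7904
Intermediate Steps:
O(H, v) = 1 (O(H, v) = (H + v)/(v + H) = (H + v)/(H + v) = 1)
V(Y, M) = 16 + 4*Y + 4*Y**2 (V(Y, M) = 4*(Y*Y + (Y + 4)) = 4*(Y**2 + (4 + Y)) = 4*(4 + Y + Y**2) = 16 + 4*Y + 4*Y**2)
V(-9, 5)*(25 + O(-11, -7)) = (16 + 4*(-9) + 4*(-9)**2)*(25 + 1) = (16 - 36 + 4*81)*26 = (16 - 36 + 324)*26 = 304*26 = 7904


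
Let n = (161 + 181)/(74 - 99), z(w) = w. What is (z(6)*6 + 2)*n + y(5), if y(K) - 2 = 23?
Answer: -12371/25 ≈ -494.84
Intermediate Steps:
y(K) = 25 (y(K) = 2 + 23 = 25)
n = -342/25 (n = 342/(-25) = 342*(-1/25) = -342/25 ≈ -13.680)
(z(6)*6 + 2)*n + y(5) = (6*6 + 2)*(-342/25) + 25 = (36 + 2)*(-342/25) + 25 = 38*(-342/25) + 25 = -12996/25 + 25 = -12371/25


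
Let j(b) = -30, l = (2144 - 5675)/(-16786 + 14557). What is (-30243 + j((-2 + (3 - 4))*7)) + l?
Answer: -22491662/743 ≈ -30271.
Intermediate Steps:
l = 1177/743 (l = -3531/(-2229) = -3531*(-1/2229) = 1177/743 ≈ 1.5841)
(-30243 + j((-2 + (3 - 4))*7)) + l = (-30243 - 30) + 1177/743 = -30273 + 1177/743 = -22491662/743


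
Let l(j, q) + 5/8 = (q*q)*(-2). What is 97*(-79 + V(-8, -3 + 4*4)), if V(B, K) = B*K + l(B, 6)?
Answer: -198365/8 ≈ -24796.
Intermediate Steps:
l(j, q) = -5/8 - 2*q² (l(j, q) = -5/8 + (q*q)*(-2) = -5/8 + q²*(-2) = -5/8 - 2*q²)
V(B, K) = -581/8 + B*K (V(B, K) = B*K + (-5/8 - 2*6²) = B*K + (-5/8 - 2*36) = B*K + (-5/8 - 72) = B*K - 581/8 = -581/8 + B*K)
97*(-79 + V(-8, -3 + 4*4)) = 97*(-79 + (-581/8 - 8*(-3 + 4*4))) = 97*(-79 + (-581/8 - 8*(-3 + 16))) = 97*(-79 + (-581/8 - 8*13)) = 97*(-79 + (-581/8 - 104)) = 97*(-79 - 1413/8) = 97*(-2045/8) = -198365/8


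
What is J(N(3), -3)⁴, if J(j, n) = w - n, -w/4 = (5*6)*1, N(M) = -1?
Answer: 187388721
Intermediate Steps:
w = -120 (w = -4*5*6 = -120 ≈ -120.00)
J(j, n) = -120 - n
J(N(3), -3)⁴ = (-120 - 1*(-3))⁴ = (-120 + 3)⁴ = (-117)⁴ = 187388721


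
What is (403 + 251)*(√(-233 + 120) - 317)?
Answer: -207318 + 654*I*√113 ≈ -2.0732e+5 + 6952.1*I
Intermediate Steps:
(403 + 251)*(√(-233 + 120) - 317) = 654*(√(-113) - 317) = 654*(I*√113 - 317) = 654*(-317 + I*√113) = -207318 + 654*I*√113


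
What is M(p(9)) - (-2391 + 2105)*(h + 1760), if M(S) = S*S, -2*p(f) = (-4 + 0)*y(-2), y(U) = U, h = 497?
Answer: 645518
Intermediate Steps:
p(f) = -4 (p(f) = -(-4 + 0)*(-2)/2 = -(-2)*(-2) = -1/2*8 = -4)
M(S) = S**2
M(p(9)) - (-2391 + 2105)*(h + 1760) = (-4)**2 - (-2391 + 2105)*(497 + 1760) = 16 - (-286)*2257 = 16 - 1*(-645502) = 16 + 645502 = 645518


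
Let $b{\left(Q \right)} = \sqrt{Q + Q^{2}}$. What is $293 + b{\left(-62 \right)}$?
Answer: $293 + \sqrt{3782} \approx 354.5$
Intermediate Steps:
$293 + b{\left(-62 \right)} = 293 + \sqrt{- 62 \left(1 - 62\right)} = 293 + \sqrt{\left(-62\right) \left(-61\right)} = 293 + \sqrt{3782}$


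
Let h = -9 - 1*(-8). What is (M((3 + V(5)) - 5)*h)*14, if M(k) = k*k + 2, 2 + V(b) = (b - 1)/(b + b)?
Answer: -5236/25 ≈ -209.44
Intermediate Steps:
V(b) = -2 + (-1 + b)/(2*b) (V(b) = -2 + (b - 1)/(b + b) = -2 + (-1 + b)/((2*b)) = -2 + (-1 + b)*(1/(2*b)) = -2 + (-1 + b)/(2*b))
M(k) = 2 + k² (M(k) = k² + 2 = 2 + k²)
h = -1 (h = -9 + 8 = -1)
(M((3 + V(5)) - 5)*h)*14 = ((2 + ((3 + (½)*(-1 - 3*5)/5) - 5)²)*(-1))*14 = ((2 + ((3 + (½)*(⅕)*(-1 - 15)) - 5)²)*(-1))*14 = ((2 + ((3 + (½)*(⅕)*(-16)) - 5)²)*(-1))*14 = ((2 + ((3 - 8/5) - 5)²)*(-1))*14 = ((2 + (7/5 - 5)²)*(-1))*14 = ((2 + (-18/5)²)*(-1))*14 = ((2 + 324/25)*(-1))*14 = ((374/25)*(-1))*14 = -374/25*14 = -5236/25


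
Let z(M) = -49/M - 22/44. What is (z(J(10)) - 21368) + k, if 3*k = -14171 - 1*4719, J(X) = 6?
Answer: -83020/3 ≈ -27673.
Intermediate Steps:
z(M) = -½ - 49/M (z(M) = -49/M - 22*1/44 = -49/M - ½ = -½ - 49/M)
k = -18890/3 (k = (-14171 - 1*4719)/3 = (-14171 - 4719)/3 = (⅓)*(-18890) = -18890/3 ≈ -6296.7)
(z(J(10)) - 21368) + k = ((½)*(-98 - 1*6)/6 - 21368) - 18890/3 = ((½)*(⅙)*(-98 - 6) - 21368) - 18890/3 = ((½)*(⅙)*(-104) - 21368) - 18890/3 = (-26/3 - 21368) - 18890/3 = -64130/3 - 18890/3 = -83020/3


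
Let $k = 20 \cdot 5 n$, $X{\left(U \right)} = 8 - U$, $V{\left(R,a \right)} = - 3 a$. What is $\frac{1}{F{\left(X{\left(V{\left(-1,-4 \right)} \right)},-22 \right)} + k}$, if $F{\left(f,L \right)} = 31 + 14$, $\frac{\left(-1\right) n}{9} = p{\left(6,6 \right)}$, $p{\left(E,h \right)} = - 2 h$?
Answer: $\frac{1}{10845} \approx 9.2208 \cdot 10^{-5}$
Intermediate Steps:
$n = 108$ ($n = - 9 \left(\left(-2\right) 6\right) = \left(-9\right) \left(-12\right) = 108$)
$F{\left(f,L \right)} = 45$
$k = 10800$ ($k = 20 \cdot 5 \cdot 108 = 100 \cdot 108 = 10800$)
$\frac{1}{F{\left(X{\left(V{\left(-1,-4 \right)} \right)},-22 \right)} + k} = \frac{1}{45 + 10800} = \frac{1}{10845}$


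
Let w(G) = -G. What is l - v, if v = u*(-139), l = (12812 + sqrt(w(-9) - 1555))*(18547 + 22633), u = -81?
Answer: 527586901 + 41180*I*sqrt(1546) ≈ 5.2759e+8 + 1.6192e+6*I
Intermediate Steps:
l = 527598160 + 41180*I*sqrt(1546) (l = (12812 + sqrt(-1*(-9) - 1555))*(18547 + 22633) = (12812 + sqrt(9 - 1555))*41180 = (12812 + sqrt(-1546))*41180 = (12812 + I*sqrt(1546))*41180 = 527598160 + 41180*I*sqrt(1546) ≈ 5.276e+8 + 1.6192e+6*I)
v = 11259 (v = -81*(-139) = 11259)
l - v = (527598160 + 41180*I*sqrt(1546)) - 1*11259 = (527598160 + 41180*I*sqrt(1546)) - 11259 = 527586901 + 41180*I*sqrt(1546)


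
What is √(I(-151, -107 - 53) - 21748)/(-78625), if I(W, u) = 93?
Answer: -I*√21655/78625 ≈ -0.0018716*I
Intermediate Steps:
√(I(-151, -107 - 53) - 21748)/(-78625) = √(93 - 21748)/(-78625) = √(-21655)*(-1/78625) = (I*√21655)*(-1/78625) = -I*√21655/78625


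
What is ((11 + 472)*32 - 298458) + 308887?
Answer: 25885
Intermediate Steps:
((11 + 472)*32 - 298458) + 308887 = (483*32 - 298458) + 308887 = (15456 - 298458) + 308887 = -283002 + 308887 = 25885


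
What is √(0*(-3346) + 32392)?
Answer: 2*√8098 ≈ 179.98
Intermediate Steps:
√(0*(-3346) + 32392) = √(0 + 32392) = √32392 = 2*√8098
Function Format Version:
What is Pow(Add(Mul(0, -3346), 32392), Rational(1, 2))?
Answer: Mul(2, Pow(8098, Rational(1, 2))) ≈ 179.98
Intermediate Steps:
Pow(Add(Mul(0, -3346), 32392), Rational(1, 2)) = Pow(Add(0, 32392), Rational(1, 2)) = Pow(32392, Rational(1, 2)) = Mul(2, Pow(8098, Rational(1, 2)))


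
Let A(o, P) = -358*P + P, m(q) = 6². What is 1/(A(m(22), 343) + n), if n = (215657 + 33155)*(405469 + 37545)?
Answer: 1/110227076917 ≈ 9.0722e-12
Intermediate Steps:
m(q) = 36
A(o, P) = -357*P
n = 110227199368 (n = 248812*443014 = 110227199368)
1/(A(m(22), 343) + n) = 1/(-357*343 + 110227199368) = 1/(-122451 + 110227199368) = 1/110227076917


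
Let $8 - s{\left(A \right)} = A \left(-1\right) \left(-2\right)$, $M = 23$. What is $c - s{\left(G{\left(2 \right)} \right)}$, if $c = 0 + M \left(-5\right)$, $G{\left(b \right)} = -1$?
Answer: $-125$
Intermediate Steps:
$s{\left(A \right)} = 8 - 2 A$ ($s{\left(A \right)} = 8 - A \left(-1\right) \left(-2\right) = 8 - - A \left(-2\right) = 8 - 2 A$)
$c = -115$ ($c = 0 + 23 \left(-5\right) = 0 - 115 = -115$)
$c - s{\left(G{\left(2 \right)} \right)} = -115 - \left(8 - -2\right) = -115 - \left(8 + 2\right) = -115 - 10 = -125$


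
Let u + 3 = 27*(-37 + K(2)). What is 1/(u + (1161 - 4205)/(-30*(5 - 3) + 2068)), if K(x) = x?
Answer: -502/476657 ≈ -0.0010532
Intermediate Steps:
u = -948 (u = -3 + 27*(-37 + 2) = -3 + 27*(-35) = -3 - 945 = -948)
1/(u + (1161 - 4205)/(-30*(5 - 3) + 2068)) = 1/(-948 + (1161 - 4205)/(-30*(5 - 3) + 2068)) = 1/(-948 - 3044/(-30*2 + 2068)) = 1/(-948 - 3044/(-60 + 2068)) = 1/(-948 - 3044/2008) = 1/(-948 - 3044*1/2008) = 1/(-948 - 761/502) = 1/(-476657/502) = -502/476657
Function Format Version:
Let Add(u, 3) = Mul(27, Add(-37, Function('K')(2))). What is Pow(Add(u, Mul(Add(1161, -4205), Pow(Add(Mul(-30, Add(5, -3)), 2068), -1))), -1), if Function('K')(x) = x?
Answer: Rational(-502, 476657) ≈ -0.0010532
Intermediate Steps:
u = -948 (u = Add(-3, Mul(27, Add(-37, 2))) = Add(-3, Mul(27, -35)) = Add(-3, -945) = -948)
Pow(Add(u, Mul(Add(1161, -4205), Pow(Add(Mul(-30, Add(5, -3)), 2068), -1))), -1) = Pow(Add(-948, Mul(Add(1161, -4205), Pow(Add(Mul(-30, Add(5, -3)), 2068), -1))), -1) = Pow(Add(-948, Mul(-3044, Pow(Add(Mul(-30, 2), 2068), -1))), -1) = Pow(Add(-948, Mul(-3044, Pow(Add(-60, 2068), -1))), -1) = Pow(Add(-948, Mul(-3044, Pow(2008, -1))), -1) = Pow(Add(-948, Mul(-3044, Rational(1, 2008))), -1) = Pow(Add(-948, Rational(-761, 502)), -1) = Pow(Rational(-476657, 502), -1) = Rational(-502, 476657)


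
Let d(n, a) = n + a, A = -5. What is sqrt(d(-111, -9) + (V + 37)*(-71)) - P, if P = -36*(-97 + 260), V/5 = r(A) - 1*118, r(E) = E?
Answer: 5868 + sqrt(40918) ≈ 6070.3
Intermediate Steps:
V = -615 (V = 5*(-5 - 1*118) = 5*(-5 - 118) = 5*(-123) = -615)
d(n, a) = a + n
P = -5868 (P = -36*163 = -5868)
sqrt(d(-111, -9) + (V + 37)*(-71)) - P = sqrt((-9 - 111) + (-615 + 37)*(-71)) - 1*(-5868) = sqrt(-120 - 578*(-71)) + 5868 = sqrt(-120 + 41038) + 5868 = sqrt(40918) + 5868 = 5868 + sqrt(40918)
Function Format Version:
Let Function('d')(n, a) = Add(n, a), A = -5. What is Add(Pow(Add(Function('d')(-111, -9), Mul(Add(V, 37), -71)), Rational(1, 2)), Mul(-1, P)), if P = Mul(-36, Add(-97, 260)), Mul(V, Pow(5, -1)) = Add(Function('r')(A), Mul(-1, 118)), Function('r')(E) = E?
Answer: Add(5868, Pow(40918, Rational(1, 2))) ≈ 6070.3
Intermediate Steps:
V = -615 (V = Mul(5, Add(-5, Mul(-1, 118))) = Mul(5, Add(-5, -118)) = Mul(5, -123) = -615)
Function('d')(n, a) = Add(a, n)
P = -5868 (P = Mul(-36, 163) = -5868)
Add(Pow(Add(Function('d')(-111, -9), Mul(Add(V, 37), -71)), Rational(1, 2)), Mul(-1, P)) = Add(Pow(Add(Add(-9, -111), Mul(Add(-615, 37), -71)), Rational(1, 2)), Mul(-1, -5868)) = Add(Pow(Add(-120, Mul(-578, -71)), Rational(1, 2)), 5868) = Add(Pow(Add(-120, 41038), Rational(1, 2)), 5868) = Add(Pow(40918, Rational(1, 2)), 5868) = Add(5868, Pow(40918, Rational(1, 2)))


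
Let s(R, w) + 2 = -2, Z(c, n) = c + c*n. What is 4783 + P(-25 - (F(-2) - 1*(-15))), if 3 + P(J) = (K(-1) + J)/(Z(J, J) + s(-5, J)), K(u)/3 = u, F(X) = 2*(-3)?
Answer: 5344003/1118 ≈ 4780.0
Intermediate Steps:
F(X) = -6
s(R, w) = -4 (s(R, w) = -2 - 2 = -4)
K(u) = 3*u
P(J) = -3 + (-3 + J)/(-4 + J*(1 + J)) (P(J) = -3 + (3*(-1) + J)/(J*(1 + J) - 4) = -3 + (-3 + J)/(-4 + J*(1 + J)))
4783 + P(-25 - (F(-2) - 1*(-15))) = 4783 + (9 + (-25 - (-6 - 1*(-15))) - 3*(-25 - (-6 - 1*(-15)))*(1 + (-25 - (-6 - 1*(-15)))))/(-4 + (-25 - (-6 - 1*(-15)))*(1 + (-25 - (-6 - 1*(-15))))) = 4783 + (9 + (-25 - (-6 + 15)) - 3*(-25 - (-6 + 15))*(1 + (-25 - (-6 + 15))))/(-4 + (-25 - (-6 + 15))*(1 + (-25 - (-6 + 15)))) = 4783 + (9 + (-25 - 1*9) - 3*(-25 - 1*9)*(1 + (-25 - 1*9)))/(-4 + (-25 - 1*9)*(1 + (-25 - 1*9))) = 4783 + (9 + (-25 - 9) - 3*(-25 - 9)*(1 + (-25 - 9)))/(-4 + (-25 - 9)*(1 + (-25 - 9))) = 4783 + (9 - 34 - 3*(-34)*(1 - 34))/(-4 - 34*(1 - 34)) = 4783 + (9 - 34 - 3*(-34)*(-33))/(-4 - 34*(-33)) = 4783 + (9 - 34 - 3366)/(-4 + 1122) = 4783 - 3391/1118 = 5344003/1118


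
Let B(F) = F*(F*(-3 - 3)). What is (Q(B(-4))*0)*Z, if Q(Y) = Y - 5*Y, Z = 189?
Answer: 0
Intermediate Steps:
B(F) = -6*F² (B(F) = F*(F*(-6)) = F*(-6*F) = -6*F²)
Q(Y) = -4*Y
(Q(B(-4))*0)*Z = (-(-24)*(-4)²*0)*189 = (-(-24)*16*0)*189 = (-4*(-96)*0)*189 = (384*0)*189 = 0*189 = 0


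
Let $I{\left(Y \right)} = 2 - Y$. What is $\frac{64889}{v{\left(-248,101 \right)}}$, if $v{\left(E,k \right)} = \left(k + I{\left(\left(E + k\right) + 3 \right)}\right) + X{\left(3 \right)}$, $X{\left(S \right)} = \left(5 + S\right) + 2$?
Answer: $\frac{64889}{257} \approx 252.49$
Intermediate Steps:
$X{\left(S \right)} = 7 + S$
$v{\left(E,k \right)} = 9 - E$ ($v{\left(E,k \right)} = \left(k - \left(1 + E + k\right)\right) + \left(7 + 3\right) = \left(k - \left(1 + E + k\right)\right) + 10 = \left(-1 - E\right) + 10 = 9 - E$)
$\frac{64889}{v{\left(-248,101 \right)}} = \frac{64889}{9 - -248} = \frac{64889}{9 + 248} = \frac{64889}{257}$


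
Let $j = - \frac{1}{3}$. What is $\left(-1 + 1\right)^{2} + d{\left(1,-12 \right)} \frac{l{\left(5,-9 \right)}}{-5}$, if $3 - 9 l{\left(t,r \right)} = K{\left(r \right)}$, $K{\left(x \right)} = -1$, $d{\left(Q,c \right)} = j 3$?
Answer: $\frac{4}{45} \approx 0.088889$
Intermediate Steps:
$j = - \frac{1}{3}$ ($j = \left(-1\right) \frac{1}{3} = - \frac{1}{3} \approx -0.33333$)
$d{\left(Q,c \right)} = -1$ ($d{\left(Q,c \right)} = \left(- \frac{1}{3}\right) 3 = -1$)
$l{\left(t,r \right)} = \frac{4}{9}$ ($l{\left(t,r \right)} = \frac{1}{3} - - \frac{1}{9} = \frac{1}{3} + \frac{1}{9} = \frac{4}{9}$)
$\left(-1 + 1\right)^{2} + d{\left(1,-12 \right)} \frac{l{\left(5,-9 \right)}}{-5} = \left(-1 + 1\right)^{2} - \frac{4}{9 \left(-5\right)} = 0^{2} - \frac{4}{9} \left(- \frac{1}{5}\right) = 0 - - \frac{4}{45} = 0 + \frac{4}{45} = \frac{4}{45}$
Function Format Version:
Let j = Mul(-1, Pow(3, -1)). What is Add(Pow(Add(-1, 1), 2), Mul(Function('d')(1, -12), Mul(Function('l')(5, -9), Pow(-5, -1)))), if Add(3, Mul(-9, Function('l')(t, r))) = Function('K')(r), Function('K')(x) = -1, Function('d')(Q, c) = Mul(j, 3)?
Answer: Rational(4, 45) ≈ 0.088889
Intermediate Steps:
j = Rational(-1, 3) (j = Mul(-1, Rational(1, 3)) = Rational(-1, 3) ≈ -0.33333)
Function('d')(Q, c) = -1 (Function('d')(Q, c) = Mul(Rational(-1, 3), 3) = -1)
Function('l')(t, r) = Rational(4, 9) (Function('l')(t, r) = Add(Rational(1, 3), Mul(Rational(-1, 9), -1)) = Add(Rational(1, 3), Rational(1, 9)) = Rational(4, 9))
Add(Pow(Add(-1, 1), 2), Mul(Function('d')(1, -12), Mul(Function('l')(5, -9), Pow(-5, -1)))) = Add(Pow(Add(-1, 1), 2), Mul(-1, Mul(Rational(4, 9), Pow(-5, -1)))) = Add(Pow(0, 2), Mul(-1, Mul(Rational(4, 9), Rational(-1, 5)))) = Add(0, Mul(-1, Rational(-4, 45))) = Add(0, Rational(4, 45)) = Rational(4, 45)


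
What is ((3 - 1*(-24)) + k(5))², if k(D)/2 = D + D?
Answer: 2209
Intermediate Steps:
k(D) = 4*D (k(D) = 2*(D + D) = 2*(2*D) = 4*D)
((3 - 1*(-24)) + k(5))² = ((3 - 1*(-24)) + 4*5)² = ((3 + 24) + 20)² = (27 + 20)² = 47² = 2209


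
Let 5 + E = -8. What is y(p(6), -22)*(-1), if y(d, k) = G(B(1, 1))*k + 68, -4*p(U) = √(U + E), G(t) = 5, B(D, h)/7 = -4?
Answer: 42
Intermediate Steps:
E = -13 (E = -5 - 8 = -13)
B(D, h) = -28 (B(D, h) = 7*(-4) = -28)
p(U) = -√(-13 + U)/4 (p(U) = -√(U - 13)/4 = -√(-13 + U)/4)
y(d, k) = 68 + 5*k (y(d, k) = 5*k + 68 = 68 + 5*k)
y(p(6), -22)*(-1) = (68 + 5*(-22))*(-1) = (68 - 110)*(-1) = -42*(-1) = 42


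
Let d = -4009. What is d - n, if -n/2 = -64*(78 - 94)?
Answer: -1961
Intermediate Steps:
n = -2048 (n = -(-128)*(78 - 94) = -(-128)*(-16) = -2*1024 = -2048)
d - n = -4009 - 1*(-2048) = -4009 + 2048 = -1961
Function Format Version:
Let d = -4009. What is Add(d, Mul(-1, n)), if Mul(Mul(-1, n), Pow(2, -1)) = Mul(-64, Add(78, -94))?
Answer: -1961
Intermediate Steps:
n = -2048 (n = Mul(-2, Mul(-64, Add(78, -94))) = Mul(-2, Mul(-64, -16)) = Mul(-2, 1024) = -2048)
Add(d, Mul(-1, n)) = Add(-4009, Mul(-1, -2048)) = Add(-4009, 2048) = -1961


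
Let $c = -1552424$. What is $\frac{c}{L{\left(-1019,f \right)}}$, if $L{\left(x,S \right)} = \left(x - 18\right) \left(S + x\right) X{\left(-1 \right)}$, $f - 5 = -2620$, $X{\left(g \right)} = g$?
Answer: $\frac{776212}{1884229} \approx 0.41195$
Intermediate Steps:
$f = -2615$ ($f = 5 - 2620 = -2615$)
$L{\left(x,S \right)} = - \left(-18 + x\right) \left(S + x\right)$ ($L{\left(x,S \right)} = \left(x - 18\right) \left(S + x\right) \left(-1\right) = \left(-18 + x\right) \left(S + x\right) \left(-1\right) = - \left(-18 + x\right) \left(S + x\right)$)
$\frac{c}{L{\left(-1019,f \right)}} = - \frac{1552424}{- \left(-1019\right)^{2} + 18 \left(-2615\right) + 18 \left(-1019\right) - \left(-2615\right) \left(-1019\right)} = - \frac{1552424}{\left(-1\right) 1038361 - 47070 - 18342 - 2664685} = - \frac{1552424}{-1038361 - 47070 - 18342 - 2664685} = - \frac{1552424}{-3768458} = \left(-1552424\right) \left(- \frac{1}{3768458}\right) = \frac{776212}{1884229}$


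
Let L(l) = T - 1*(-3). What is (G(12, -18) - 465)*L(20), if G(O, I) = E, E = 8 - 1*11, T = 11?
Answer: -6552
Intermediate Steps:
E = -3 (E = 8 - 11 = -3)
L(l) = 14 (L(l) = 11 - 1*(-3) = 11 + 3 = 14)
G(O, I) = -3
(G(12, -18) - 465)*L(20) = (-3 - 465)*14 = -468*14 = -6552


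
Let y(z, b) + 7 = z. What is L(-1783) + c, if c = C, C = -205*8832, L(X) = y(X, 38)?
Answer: -1812350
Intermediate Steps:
y(z, b) = -7 + z
L(X) = -7 + X
C = -1810560
c = -1810560
L(-1783) + c = (-7 - 1783) - 1810560 = -1790 - 1810560 = -1812350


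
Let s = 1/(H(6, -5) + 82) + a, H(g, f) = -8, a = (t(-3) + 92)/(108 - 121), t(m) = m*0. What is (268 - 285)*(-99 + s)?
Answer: 1734561/962 ≈ 1803.1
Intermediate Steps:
t(m) = 0
a = -92/13 (a = (0 + 92)/(108 - 121) = 92/(-13) = 92*(-1/13) = -92/13 ≈ -7.0769)
s = -6795/962 (s = 1/(-8 + 82) - 92/13 = 1/74 - 92/13 = -6795/962 ≈ -7.0634)
(268 - 285)*(-99 + s) = (268 - 285)*(-99 - 6795/962) = -17*(-102033/962) = 1734561/962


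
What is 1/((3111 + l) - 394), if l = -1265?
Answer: 1/1452 ≈ 0.00068871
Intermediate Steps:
1/((3111 + l) - 394) = 1/((3111 - 1265) - 394) = 1/(1846 - 394) = 1/1452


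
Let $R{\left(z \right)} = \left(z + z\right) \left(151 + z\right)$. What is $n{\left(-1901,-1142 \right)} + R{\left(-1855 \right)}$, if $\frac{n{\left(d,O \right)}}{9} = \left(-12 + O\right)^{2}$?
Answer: $18307284$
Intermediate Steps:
$R{\left(z \right)} = 2 z \left(151 + z\right)$
$n{\left(d,O \right)} = 9 \left(-12 + O\right)^{2}$
$n{\left(-1901,-1142 \right)} + R{\left(-1855 \right)} = 9 \left(-12 - 1142\right)^{2} + 2 \left(-1855\right) \left(151 - 1855\right) = 9 \left(-1154\right)^{2} + 2 \left(-1855\right) \left(-1704\right) = 9 \cdot 1331716 + 6321840 = 11985444 + 6321840 = 18307284$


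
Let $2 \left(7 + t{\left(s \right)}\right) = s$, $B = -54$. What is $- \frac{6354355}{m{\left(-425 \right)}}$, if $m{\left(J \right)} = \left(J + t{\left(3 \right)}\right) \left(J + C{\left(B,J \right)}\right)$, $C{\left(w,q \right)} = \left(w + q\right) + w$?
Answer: $- \frac{907765}{58917} \approx -15.408$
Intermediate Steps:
$t{\left(s \right)} = -7 + \frac{s}{2}$
$C{\left(w,q \right)} = q + 2 w$ ($C{\left(w,q \right)} = \left(q + w\right) + w = q + 2 w$)
$m{\left(J \right)} = \left(-108 + 2 J\right) \left(- \frac{11}{2} + J\right)$ ($m{\left(J \right)} = \left(J + \left(-7 + \frac{1}{2} \cdot 3\right)\right) \left(J + \left(J + 2 \left(-54\right)\right)\right) = \left(J + \left(-7 + \frac{3}{2}\right)\right) \left(J + \left(J - 108\right)\right) = \left(J - \frac{11}{2}\right) \left(J + \left(-108 + J\right)\right) = \left(- \frac{11}{2} + J\right) \left(-108 + 2 J\right) = \left(-108 + 2 J\right) \left(- \frac{11}{2} + J\right)$)
$- \frac{6354355}{m{\left(-425 \right)}} = - \frac{6354355}{594 - -50575 + 2 \left(-425\right)^{2}} = - \frac{6354355}{594 + 50575 + 2 \cdot 180625} = - \frac{6354355}{594 + 50575 + 361250} = - \frac{6354355}{412419} = \left(-6354355\right) \frac{1}{412419} = - \frac{907765}{58917}$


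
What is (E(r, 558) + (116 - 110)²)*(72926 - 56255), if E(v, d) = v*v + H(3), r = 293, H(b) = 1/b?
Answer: 1431794392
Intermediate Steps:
E(v, d) = ⅓ + v² (E(v, d) = v*v + 1/3 = v² + ⅓ = ⅓ + v²)
(E(r, 558) + (116 - 110)²)*(72926 - 56255) = ((⅓ + 293²) + (116 - 110)²)*(72926 - 56255) = ((⅓ + 85849) + 6²)*16671 = (257548/3 + 36)*16671 = (257656/3)*16671 = 1431794392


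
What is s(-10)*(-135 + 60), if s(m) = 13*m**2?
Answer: -97500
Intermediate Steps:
s(-10)*(-135 + 60) = (13*(-10)**2)*(-135 + 60) = (13*100)*(-75) = 1300*(-75) = -97500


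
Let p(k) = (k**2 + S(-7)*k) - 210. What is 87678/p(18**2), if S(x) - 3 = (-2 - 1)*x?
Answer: 14613/18757 ≈ 0.77907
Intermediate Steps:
S(x) = 3 - 3*x (S(x) = 3 + (-2 - 1)*x = 3 - 3*x)
p(k) = -210 + k**2 + 24*k (p(k) = (k**2 + (3 - 3*(-7))*k) - 210 = (k**2 + (3 + 21)*k) - 210 = (k**2 + 24*k) - 210 = -210 + k**2 + 24*k)
87678/p(18**2) = 87678/(-210 + (18**2)**2 + 24*18**2) = 87678/(-210 + 324**2 + 24*324) = 87678/(-210 + 104976 + 7776) = 87678/112542 = 87678*(1/112542) = 14613/18757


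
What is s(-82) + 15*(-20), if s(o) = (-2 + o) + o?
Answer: -466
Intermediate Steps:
s(o) = -2 + 2*o
s(-82) + 15*(-20) = (-2 + 2*(-82)) + 15*(-20) = (-2 - 164) - 300 = -166 - 300 = -466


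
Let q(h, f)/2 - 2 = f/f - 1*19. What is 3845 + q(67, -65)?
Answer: 3813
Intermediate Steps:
q(h, f) = -32 (q(h, f) = 4 + 2*(f/f - 1*19) = 4 + 2*(1 - 19) = 4 + 2*(-18) = 4 - 36 = -32)
3845 + q(67, -65) = 3845 - 32 = 3813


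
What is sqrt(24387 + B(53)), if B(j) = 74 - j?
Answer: 6*sqrt(678) ≈ 156.23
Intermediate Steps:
sqrt(24387 + B(53)) = sqrt(24387 + (74 - 1*53)) = sqrt(24387 + (74 - 53)) = sqrt(24387 + 21) = sqrt(24408) = 6*sqrt(678)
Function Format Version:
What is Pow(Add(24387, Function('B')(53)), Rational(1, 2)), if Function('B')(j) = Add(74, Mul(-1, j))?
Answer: Mul(6, Pow(678, Rational(1, 2))) ≈ 156.23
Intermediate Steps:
Pow(Add(24387, Function('B')(53)), Rational(1, 2)) = Pow(Add(24387, Add(74, Mul(-1, 53))), Rational(1, 2)) = Pow(Add(24387, Add(74, -53)), Rational(1, 2)) = Pow(Add(24387, 21), Rational(1, 2)) = Pow(24408, Rational(1, 2)) = Mul(6, Pow(678, Rational(1, 2)))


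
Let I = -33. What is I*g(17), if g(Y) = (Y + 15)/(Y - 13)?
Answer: -264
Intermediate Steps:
g(Y) = (15 + Y)/(-13 + Y)
I*g(17) = -33*(15 + 17)/(-13 + 17) = -33*32/4 = -33*8 = -264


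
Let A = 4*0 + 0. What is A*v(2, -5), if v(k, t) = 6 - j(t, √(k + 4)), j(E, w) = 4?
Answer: 0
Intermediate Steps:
v(k, t) = 2 (v(k, t) = 6 - 1*4 = 6 - 4 = 2)
A = 0 (A = 0 + 0 = 0)
A*v(2, -5) = 0*2 = 0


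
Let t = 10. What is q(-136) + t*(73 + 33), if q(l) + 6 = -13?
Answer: 1041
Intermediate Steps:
q(l) = -19 (q(l) = -6 - 13 = -19)
q(-136) + t*(73 + 33) = -19 + 10*(73 + 33) = -19 + 10*106 = -19 + 1060 = 1041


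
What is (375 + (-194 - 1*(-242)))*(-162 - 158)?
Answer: -135360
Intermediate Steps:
(375 + (-194 - 1*(-242)))*(-162 - 158) = (375 + (-194 + 242))*(-320) = (375 + 48)*(-320) = 423*(-320) = -135360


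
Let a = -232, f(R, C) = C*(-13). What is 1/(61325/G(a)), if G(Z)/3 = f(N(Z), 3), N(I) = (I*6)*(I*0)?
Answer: -117/61325 ≈ -0.0019079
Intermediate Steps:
N(I) = 0 (N(I) = (6*I)*0 = 0)
f(R, C) = -13*C
G(Z) = -117 (G(Z) = 3*(-13*3) = 3*(-39) = -117)
1/(61325/G(a)) = 1/(61325/(-117)) = 1/(61325*(-1/117)) = 1/(-61325/117) = -117/61325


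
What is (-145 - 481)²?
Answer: 391876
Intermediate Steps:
(-145 - 481)² = (-626)² = 391876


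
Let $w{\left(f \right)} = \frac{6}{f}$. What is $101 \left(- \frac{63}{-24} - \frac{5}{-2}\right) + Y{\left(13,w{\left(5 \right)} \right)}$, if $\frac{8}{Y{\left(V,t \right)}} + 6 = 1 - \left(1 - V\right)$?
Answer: $\frac{29051}{56} \approx 518.77$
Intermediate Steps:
$Y{\left(V,t \right)} = \frac{8}{-6 + V}$ ($Y{\left(V,t \right)} = \frac{8}{-6 + \left(1 - \left(1 - V\right)\right)} = \frac{8}{-6 + \left(1 + \left(-1 + V\right)\right)} = \frac{8}{-6 + V}$)
$101 \left(- \frac{63}{-24} - \frac{5}{-2}\right) + Y{\left(13,w{\left(5 \right)} \right)} = 101 \left(- \frac{63}{-24} - \frac{5}{-2}\right) + \frac{8}{-6 + 13} = 101 \left(\left(-63\right) \left(- \frac{1}{24}\right) - - \frac{5}{2}\right) + \frac{8}{7} = 101 \left(\frac{21}{8} + \frac{5}{2}\right) + 8 \cdot \frac{1}{7} = 101 \cdot \frac{41}{8} + \frac{8}{7} = \frac{4141}{8} + \frac{8}{7} = \frac{29051}{56}$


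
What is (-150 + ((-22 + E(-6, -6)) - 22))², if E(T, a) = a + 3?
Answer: 38809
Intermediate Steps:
E(T, a) = 3 + a
(-150 + ((-22 + E(-6, -6)) - 22))² = (-150 + ((-22 + (3 - 6)) - 22))² = (-150 + ((-22 - 3) - 22))² = (-150 + (-25 - 22))² = (-150 - 47)² = (-197)² = 38809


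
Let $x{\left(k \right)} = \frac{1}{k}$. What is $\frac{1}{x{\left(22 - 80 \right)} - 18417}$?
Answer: $- \frac{58}{1068187} \approx -5.4298 \cdot 10^{-5}$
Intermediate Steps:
$\frac{1}{x{\left(22 - 80 \right)} - 18417} = \frac{1}{\frac{1}{22 - 80} - 18417} = \frac{1}{\frac{1}{-58} - 18417} = \frac{1}{- \frac{1}{58} - 18417} = \frac{1}{- \frac{1068187}{58}} = - \frac{58}{1068187}$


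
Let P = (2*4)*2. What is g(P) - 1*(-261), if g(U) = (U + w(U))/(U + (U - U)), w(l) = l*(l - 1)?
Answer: 277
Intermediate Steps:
P = 16 (P = 8*2 = 16)
w(l) = l*(-1 + l)
g(U) = (U + U*(-1 + U))/U (g(U) = (U + U*(-1 + U))/(U + (U - U)) = (U + U*(-1 + U))/(U + 0) = (U + U*(-1 + U))/U)
g(P) - 1*(-261) = 16 - 1*(-261) = 16 + 261 = 277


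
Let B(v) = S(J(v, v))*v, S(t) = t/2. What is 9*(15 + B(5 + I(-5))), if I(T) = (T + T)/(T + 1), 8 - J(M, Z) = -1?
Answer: 1755/4 ≈ 438.75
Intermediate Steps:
J(M, Z) = 9 (J(M, Z) = 8 - 1*(-1) = 8 + 1 = 9)
I(T) = 2*T/(1 + T) (I(T) = (2*T)/(1 + T) = 2*T/(1 + T))
S(t) = t/2 (S(t) = t*(1/2) = t/2)
B(v) = 9*v/2 (B(v) = ((1/2)*9)*v = 9*v/2)
9*(15 + B(5 + I(-5))) = 9*(15 + 9*(5 + 2*(-5)/(1 - 5))/2) = 9*(15 + 9*(5 + 2*(-5)/(-4))/2) = 9*(15 + 9*(5 + 2*(-5)*(-1/4))/2) = 9*(15 + 9*(5 + 5/2)/2) = 9*(15 + (9/2)*(15/2)) = 9*(15 + 135/4) = 9*(195/4) = 1755/4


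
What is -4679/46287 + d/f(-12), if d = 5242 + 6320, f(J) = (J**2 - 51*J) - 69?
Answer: 177318607/10599723 ≈ 16.729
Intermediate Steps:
f(J) = -69 + J**2 - 51*J
d = 11562
-4679/46287 + d/f(-12) = -4679/46287 + 11562/(-69 + (-12)**2 - 51*(-12)) = -4679*1/46287 + 11562/(-69 + 144 + 612) = -4679/46287 + 11562/687 = -4679/46287 + 11562*(1/687) = -4679/46287 + 3854/229 = 177318607/10599723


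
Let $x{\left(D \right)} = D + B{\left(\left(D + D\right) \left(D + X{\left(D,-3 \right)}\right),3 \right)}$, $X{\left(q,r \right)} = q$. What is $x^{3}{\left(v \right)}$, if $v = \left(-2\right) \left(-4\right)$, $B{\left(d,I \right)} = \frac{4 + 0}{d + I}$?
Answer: $\frac{8947094976}{17373979} \approx 514.97$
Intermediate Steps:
$B{\left(d,I \right)} = \frac{4}{I + d}$
$v = 8$
$x{\left(D \right)} = D + \frac{4}{3 + 4 D^{2}}$ ($x{\left(D \right)} = D + \frac{4}{3 + \left(D + D\right) \left(D + D\right)} = D + \frac{4}{3 + 2 D 2 D} = D + \frac{4}{3 + 4 D^{2}}$)
$x^{3}{\left(v \right)} = \left(\frac{4 + 8 \left(3 + 4 \cdot 8^{2}\right)}{3 + 4 \cdot 8^{2}}\right)^{3} = \left(\frac{4 + 8 \left(3 + 4 \cdot 64\right)}{3 + 4 \cdot 64}\right)^{3} = \left(\frac{4 + 8 \left(3 + 256\right)}{3 + 256}\right)^{3} = \left(\frac{4 + 8 \cdot 259}{259}\right)^{3} = \left(\frac{4 + 2072}{259}\right)^{3} = \left(\frac{1}{259} \cdot 2076\right)^{3} = \left(\frac{2076}{259}\right)^{3} = \frac{8947094976}{17373979}$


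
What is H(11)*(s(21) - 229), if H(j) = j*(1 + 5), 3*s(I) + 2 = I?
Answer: -14696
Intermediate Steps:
s(I) = -2/3 + I/3
H(j) = 6*j (H(j) = j*6 = 6*j)
H(11)*(s(21) - 229) = (6*11)*((-2/3 + (1/3)*21) - 229) = 66*((-2/3 + 7) - 229) = 66*(19/3 - 229) = 66*(-668/3) = -14696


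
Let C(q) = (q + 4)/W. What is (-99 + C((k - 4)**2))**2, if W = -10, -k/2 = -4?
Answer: 10201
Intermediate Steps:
k = 8 (k = -2*(-4) = 8)
C(q) = -2/5 - q/10 (C(q) = (q + 4)/(-10) = (4 + q)*(-1/10) = -2/5 - q/10)
(-99 + C((k - 4)**2))**2 = (-99 + (-2/5 - (8 - 4)**2/10))**2 = (-99 + (-2/5 - 1/10*4**2))**2 = (-99 + (-2/5 - 1/10*16))**2 = (-99 + (-2/5 - 8/5))**2 = (-99 - 2)**2 = (-101)**2 = 10201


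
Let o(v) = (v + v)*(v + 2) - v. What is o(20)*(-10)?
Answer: -8600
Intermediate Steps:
o(v) = -v + 2*v*(2 + v) (o(v) = (2*v)*(2 + v) - v = 2*v*(2 + v) - v = -v + 2*v*(2 + v))
o(20)*(-10) = (20*(3 + 2*20))*(-10) = (20*(3 + 40))*(-10) = (20*43)*(-10) = 860*(-10) = -8600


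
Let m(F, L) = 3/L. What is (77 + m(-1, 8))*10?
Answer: 3095/4 ≈ 773.75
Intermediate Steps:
(77 + m(-1, 8))*10 = (77 + 3/8)*10 = (619/8)*10 = 3095/4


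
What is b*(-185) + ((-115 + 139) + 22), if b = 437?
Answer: -80799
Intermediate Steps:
b*(-185) + ((-115 + 139) + 22) = 437*(-185) + ((-115 + 139) + 22) = -80845 + (24 + 22) = -80845 + 46 = -80799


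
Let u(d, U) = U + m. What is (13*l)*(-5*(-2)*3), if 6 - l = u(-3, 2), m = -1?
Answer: 1950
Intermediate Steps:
u(d, U) = -1 + U (u(d, U) = U - 1 = -1 + U)
l = 5 (l = 6 - (-1 + 2) = 6 - 1*1 = 6 - 1 = 5)
(13*l)*(-5*(-2)*3) = (13*5)*(-5*(-2)*3) = 65*(10*3) = 65*30 = 1950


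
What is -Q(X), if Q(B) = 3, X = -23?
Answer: -3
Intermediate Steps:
-Q(X) = -1*3 = -3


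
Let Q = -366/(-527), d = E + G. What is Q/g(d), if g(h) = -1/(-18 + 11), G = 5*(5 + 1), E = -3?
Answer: 2562/527 ≈ 4.8615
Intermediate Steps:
G = 30 (G = 5*6 = 30)
d = 27 (d = -3 + 30 = 27)
g(h) = ⅐ (g(h) = -1/(-7) = -1*(-⅐) = ⅐)
Q = 366/527 (Q = -366*(-1/527) = 366/527 ≈ 0.69450)
Q/g(d) = 366/(527*(⅐)) = (366/527)*7 = 2562/527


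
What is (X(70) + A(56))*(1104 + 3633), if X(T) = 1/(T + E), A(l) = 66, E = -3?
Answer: 20951751/67 ≈ 3.1271e+5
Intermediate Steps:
X(T) = 1/(-3 + T) (X(T) = 1/(T - 3) = 1/(-3 + T))
(X(70) + A(56))*(1104 + 3633) = (1/(-3 + 70) + 66)*(1104 + 3633) = (1/67 + 66)*4737 = (4423/67)*4737 = 20951751/67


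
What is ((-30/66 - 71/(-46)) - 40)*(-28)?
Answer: 275646/253 ≈ 1089.5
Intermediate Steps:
((-30/66 - 71/(-46)) - 40)*(-28) = ((-30*1/66 - 71*(-1/46)) - 40)*(-28) = ((-5/11 + 71/46) - 40)*(-28) = (551/506 - 40)*(-28) = -19689/506*(-28) = 275646/253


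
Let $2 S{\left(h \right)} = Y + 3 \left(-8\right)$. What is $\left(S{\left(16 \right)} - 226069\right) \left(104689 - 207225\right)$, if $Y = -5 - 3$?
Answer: $23181851560$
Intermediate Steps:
$Y = -8$
$S{\left(h \right)} = -16$ ($S{\left(h \right)} = \frac{-8 + 3 \left(-8\right)}{2} = \frac{-8 - 24}{2} = \frac{1}{2} \left(-32\right) = -16$)
$\left(S{\left(16 \right)} - 226069\right) \left(104689 - 207225\right) = \left(-16 - 226069\right) \left(104689 - 207225\right) = \left(-226085\right) \left(-102536\right) = 23181851560$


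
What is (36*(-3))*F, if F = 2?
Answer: -216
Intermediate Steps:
(36*(-3))*F = (36*(-3))*2 = -108*2 = -216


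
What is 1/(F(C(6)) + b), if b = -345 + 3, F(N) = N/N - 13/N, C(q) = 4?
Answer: -4/1377 ≈ -0.0029049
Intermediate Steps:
F(N) = 1 - 13/N
b = -342
1/(F(C(6)) + b) = 1/((-13 + 4)/4 - 342) = 1/((¼)*(-9) - 342) = 1/(-9/4 - 342) = 1/(-1377/4) = -4/1377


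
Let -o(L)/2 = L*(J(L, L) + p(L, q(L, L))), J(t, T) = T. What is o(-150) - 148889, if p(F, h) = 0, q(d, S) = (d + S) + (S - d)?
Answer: -193889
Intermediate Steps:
q(d, S) = 2*S (q(d, S) = (S + d) + (S - d) = 2*S)
o(L) = -2*L**2 (o(L) = -2*L*(L + 0) = -2*L*L = -2*L**2)
o(-150) - 148889 = -2*(-150)**2 - 148889 = -2*22500 - 148889 = -45000 - 148889 = -193889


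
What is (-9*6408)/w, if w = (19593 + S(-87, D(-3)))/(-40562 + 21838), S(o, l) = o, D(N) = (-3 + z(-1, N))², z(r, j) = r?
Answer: 179975088/3251 ≈ 55360.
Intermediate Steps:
D(N) = 16 (D(N) = (-3 - 1)² = (-4)² = 16)
w = -9753/9362 (w = (19593 - 87)/(-40562 + 21838) = 19506/(-18724) = 19506*(-1/18724) = -9753/9362 ≈ -1.0418)
(-9*6408)/w = (-9*6408)/(-9753/9362) = -57672*(-9362/9753) = 179975088/3251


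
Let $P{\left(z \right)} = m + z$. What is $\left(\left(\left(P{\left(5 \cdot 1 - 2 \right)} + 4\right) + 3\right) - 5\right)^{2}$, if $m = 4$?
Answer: $81$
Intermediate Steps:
$P{\left(z \right)} = 4 + z$
$\left(\left(\left(P{\left(5 \cdot 1 - 2 \right)} + 4\right) + 3\right) - 5\right)^{2} = \left(\left(\left(\left(4 + \left(5 \cdot 1 - 2\right)\right) + 4\right) + 3\right) - 5\right)^{2} = \left(\left(\left(\left(4 + \left(5 - 2\right)\right) + 4\right) + 3\right) - 5\right)^{2} = \left(\left(\left(\left(4 + 3\right) + 4\right) + 3\right) - 5\right)^{2} = \left(\left(\left(7 + 4\right) + 3\right) - 5\right)^{2} = \left(\left(11 + 3\right) - 5\right)^{2} = \left(14 - 5\right)^{2} = 9^{2} = 81$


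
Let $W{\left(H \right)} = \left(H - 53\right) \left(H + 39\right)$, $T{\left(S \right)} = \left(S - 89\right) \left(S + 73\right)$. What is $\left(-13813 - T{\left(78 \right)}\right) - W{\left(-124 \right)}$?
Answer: $-27197$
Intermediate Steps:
$T{\left(S \right)} = \left(-89 + S\right) \left(73 + S\right)$
$W{\left(H \right)} = \left(-53 + H\right) \left(39 + H\right)$
$\left(-13813 - T{\left(78 \right)}\right) - W{\left(-124 \right)} = \left(-13813 - \left(-6497 + 78^{2} - 1248\right)\right) - \left(-2067 + \left(-124\right)^{2} - -1736\right) = \left(-13813 - \left(-6497 + 6084 - 1248\right)\right) - \left(-2067 + 15376 + 1736\right) = \left(-13813 - -1661\right) - 15045 = \left(-13813 + 1661\right) - 15045 = -12152 - 15045 = -27197$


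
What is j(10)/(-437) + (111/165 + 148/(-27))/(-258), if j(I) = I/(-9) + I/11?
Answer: 3198017/167427810 ≈ 0.019101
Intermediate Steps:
j(I) = -2*I/99 (j(I) = I*(-1/9) + I*(1/11) = -I/9 + I/11 = -2*I/99)
j(10)/(-437) + (111/165 + 148/(-27))/(-258) = -2/99*10/(-437) + (111/165 + 148/(-27))/(-258) = -20/99*(-1/437) + (111*(1/165) + 148*(-1/27))*(-1/258) = 20/43263 + (37/55 - 148/27)*(-1/258) = 20/43263 - 7141/1485*(-1/258) = 20/43263 + 7141/383130 = 3198017/167427810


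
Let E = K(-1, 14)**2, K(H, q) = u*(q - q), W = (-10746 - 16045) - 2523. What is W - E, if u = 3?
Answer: -29314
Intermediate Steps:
W = -29314 (W = -26791 - 2523 = -29314)
K(H, q) = 0 (K(H, q) = 3*(q - q) = 3*0 = 0)
E = 0 (E = 0**2 = 0)
W - E = -29314 - 1*0 = -29314 + 0 = -29314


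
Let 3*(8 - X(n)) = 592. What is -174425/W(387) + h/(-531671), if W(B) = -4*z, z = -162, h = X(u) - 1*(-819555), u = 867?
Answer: -93267663127/344522808 ≈ -270.72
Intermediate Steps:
X(n) = -568/3 (X(n) = 8 - ⅓*592 = 8 - 592/3 = -568/3)
h = 2458097/3 (h = -568/3 - 1*(-819555) = -568/3 + 819555 = 2458097/3 ≈ 8.1937e+5)
W(B) = 648 (W(B) = -4*(-162) = 648)
-174425/W(387) + h/(-531671) = -174425/648 + (2458097/3)/(-531671) = -174425*1/648 + (2458097/3)*(-1/531671) = -174425/648 - 2458097/1595013 = -93267663127/344522808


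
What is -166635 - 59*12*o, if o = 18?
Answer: -179379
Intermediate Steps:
-166635 - 59*12*o = -166635 - 59*12*18 = -166635 - 708*18 = -166635 - 1*12744 = -166635 - 12744 = -179379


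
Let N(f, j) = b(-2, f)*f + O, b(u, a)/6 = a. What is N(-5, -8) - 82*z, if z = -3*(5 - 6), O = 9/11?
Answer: -1047/11 ≈ -95.182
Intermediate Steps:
b(u, a) = 6*a
O = 9/11 (O = 9*(1/11) = 9/11 ≈ 0.81818)
N(f, j) = 9/11 + 6*f**2 (N(f, j) = (6*f)*f + 9/11 = 6*f**2 + 9/11 = 9/11 + 6*f**2)
z = 3 (z = -3*(-1) = 3)
N(-5, -8) - 82*z = (9/11 + 6*(-5)**2) - 82*3 = (9/11 + 6*25) - 246 = (9/11 + 150) - 246 = 1659/11 - 246 = -1047/11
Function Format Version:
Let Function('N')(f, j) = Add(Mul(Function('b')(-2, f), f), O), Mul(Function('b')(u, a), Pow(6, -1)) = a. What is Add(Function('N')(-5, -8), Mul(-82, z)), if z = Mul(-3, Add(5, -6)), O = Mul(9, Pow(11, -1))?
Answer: Rational(-1047, 11) ≈ -95.182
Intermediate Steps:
Function('b')(u, a) = Mul(6, a)
O = Rational(9, 11) (O = Mul(9, Rational(1, 11)) = Rational(9, 11) ≈ 0.81818)
Function('N')(f, j) = Add(Rational(9, 11), Mul(6, Pow(f, 2))) (Function('N')(f, j) = Add(Mul(Mul(6, f), f), Rational(9, 11)) = Add(Mul(6, Pow(f, 2)), Rational(9, 11)) = Add(Rational(9, 11), Mul(6, Pow(f, 2))))
z = 3 (z = Mul(-3, -1) = 3)
Add(Function('N')(-5, -8), Mul(-82, z)) = Add(Add(Rational(9, 11), Mul(6, Pow(-5, 2))), Mul(-82, 3)) = Add(Add(Rational(9, 11), Mul(6, 25)), -246) = Add(Add(Rational(9, 11), 150), -246) = Add(Rational(1659, 11), -246) = Rational(-1047, 11)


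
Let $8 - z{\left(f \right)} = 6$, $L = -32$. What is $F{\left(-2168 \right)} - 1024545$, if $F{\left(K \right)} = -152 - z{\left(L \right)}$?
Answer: $-1024699$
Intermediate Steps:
$z{\left(f \right)} = 2$ ($z{\left(f \right)} = 8 - 6 = 2$)
$F{\left(K \right)} = -154$ ($F{\left(K \right)} = -152 - 2 = -154$)
$F{\left(-2168 \right)} - 1024545 = -154 - 1024545 = -1024699$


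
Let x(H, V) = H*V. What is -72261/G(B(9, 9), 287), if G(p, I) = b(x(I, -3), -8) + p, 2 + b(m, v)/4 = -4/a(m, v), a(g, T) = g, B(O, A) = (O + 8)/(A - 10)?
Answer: 62216721/21509 ≈ 2892.6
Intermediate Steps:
B(O, A) = (8 + O)/(-10 + A)
b(m, v) = -8 - 16/m (b(m, v) = -8 + 4*(-4/m) = -8 - 16/m)
G(p, I) = -8 + p + 16/(3*I) (G(p, I) = (-8 - 16*(-1/(3*I))) + p = (-8 - (-16)/(3*I)) + p = (-8 + 16/(3*I)) + p = -8 + p + 16/(3*I))
-72261/G(B(9, 9), 287) = -72261/(-8 + (8 + 9)/(-10 + 9) + (16/3)/287) = -72261/(-8 + 17/(-1) + (16/3)*(1/287)) = -72261/(-8 - 1*17 + 16/861) = -72261/(-8 - 17 + 16/861) = -72261/(-21509/861) = -72261*(-861/21509) = 62216721/21509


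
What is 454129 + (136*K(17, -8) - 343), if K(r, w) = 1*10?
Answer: 455146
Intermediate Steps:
K(r, w) = 10
454129 + (136*K(17, -8) - 343) = 454129 + (136*10 - 343) = 454129 + (1360 - 343) = 454129 + 1017 = 455146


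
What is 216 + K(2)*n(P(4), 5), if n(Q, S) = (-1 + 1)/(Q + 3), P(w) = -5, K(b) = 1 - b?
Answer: 216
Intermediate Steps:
n(Q, S) = 0 (n(Q, S) = 0/(3 + Q) = 0)
216 + K(2)*n(P(4), 5) = 216 + (1 - 1*2)*0 = 216 + (1 - 2)*0 = 216 - 1*0 = 216 + 0 = 216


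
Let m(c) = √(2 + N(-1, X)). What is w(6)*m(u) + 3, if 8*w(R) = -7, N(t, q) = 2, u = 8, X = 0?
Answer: 5/4 ≈ 1.2500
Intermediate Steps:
w(R) = -7/8 (w(R) = (⅛)*(-7) = -7/8)
m(c) = 2 (m(c) = √(2 + 2) = √4 = 2)
w(6)*m(u) + 3 = -7/8*2 + 3 = -7/4 + 3 = 5/4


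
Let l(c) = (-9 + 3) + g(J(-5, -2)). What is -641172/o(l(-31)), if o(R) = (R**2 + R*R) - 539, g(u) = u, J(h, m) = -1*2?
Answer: 213724/137 ≈ 1560.0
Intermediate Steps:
J(h, m) = -2
l(c) = -8 (l(c) = (-9 + 3) - 2 = -6 - 2 = -8)
o(R) = -539 + 2*R**2 (o(R) = (R**2 + R**2) - 539 = 2*R**2 - 539 = -539 + 2*R**2)
-641172/o(l(-31)) = -641172/(-539 + 2*(-8)**2) = -641172/(-539 + 2*64) = -641172/(-539 + 128) = -641172/(-411) = -641172*(-1/411) = 213724/137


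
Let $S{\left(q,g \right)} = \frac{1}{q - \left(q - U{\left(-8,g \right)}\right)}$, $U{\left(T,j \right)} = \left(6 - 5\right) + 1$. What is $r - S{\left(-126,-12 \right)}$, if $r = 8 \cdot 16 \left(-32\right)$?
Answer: $- \frac{8193}{2} \approx -4096.5$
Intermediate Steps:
$U{\left(T,j \right)} = 2$ ($U{\left(T,j \right)} = 1 + 1 = 2$)
$r = -4096$ ($r = 128 \left(-32\right) = -4096$)
$S{\left(q,g \right)} = \frac{1}{2}$ ($S{\left(q,g \right)} = \frac{1}{q - \left(-2 + q\right)} = \frac{1}{2}$)
$r - S{\left(-126,-12 \right)} = -4096 - \frac{1}{2} = - \frac{8193}{2}$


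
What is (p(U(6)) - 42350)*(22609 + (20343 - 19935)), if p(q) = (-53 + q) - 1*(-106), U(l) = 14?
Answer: -973227811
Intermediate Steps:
p(q) = 53 + q (p(q) = (-53 + q) + 106 = 53 + q)
(p(U(6)) - 42350)*(22609 + (20343 - 19935)) = ((53 + 14) - 42350)*(22609 + (20343 - 19935)) = (67 - 42350)*(22609 + 408) = -42283*23017 = -973227811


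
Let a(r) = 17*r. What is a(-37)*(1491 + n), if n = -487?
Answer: -631516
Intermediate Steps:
a(-37)*(1491 + n) = (17*(-37))*(1491 - 487) = -629*1004 = -631516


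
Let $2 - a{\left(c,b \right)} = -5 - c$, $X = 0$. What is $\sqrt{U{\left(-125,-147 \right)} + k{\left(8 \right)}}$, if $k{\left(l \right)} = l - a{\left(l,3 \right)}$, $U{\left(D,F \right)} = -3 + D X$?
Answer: $i \sqrt{10} \approx 3.1623 i$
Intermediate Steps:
$a{\left(c,b \right)} = 7 + c$ ($a{\left(c,b \right)} = 2 - \left(-5 - c\right) = 2 + \left(5 + c\right) = 7 + c$)
$U{\left(D,F \right)} = -3$ ($U{\left(D,F \right)} = -3 + D 0 = -3 + 0 = -3$)
$k{\left(l \right)} = -7$ ($k{\left(l \right)} = l - \left(7 + l\right) = -7$)
$\sqrt{U{\left(-125,-147 \right)} + k{\left(8 \right)}} = \sqrt{-3 - 7} = \sqrt{-10} = i \sqrt{10}$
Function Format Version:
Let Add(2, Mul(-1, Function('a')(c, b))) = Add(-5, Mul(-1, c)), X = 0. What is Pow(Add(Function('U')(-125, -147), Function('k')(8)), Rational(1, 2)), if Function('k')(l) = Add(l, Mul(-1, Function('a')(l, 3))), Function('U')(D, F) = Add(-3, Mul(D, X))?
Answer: Mul(I, Pow(10, Rational(1, 2))) ≈ Mul(3.1623, I)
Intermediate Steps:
Function('a')(c, b) = Add(7, c) (Function('a')(c, b) = Add(2, Mul(-1, Add(-5, Mul(-1, c)))) = Add(2, Add(5, c)) = Add(7, c))
Function('U')(D, F) = -3 (Function('U')(D, F) = Add(-3, Mul(D, 0)) = Add(-3, 0) = -3)
Function('k')(l) = -7 (Function('k')(l) = Add(l, Mul(-1, Add(7, l))) = Add(l, Add(-7, Mul(-1, l))) = -7)
Pow(Add(Function('U')(-125, -147), Function('k')(8)), Rational(1, 2)) = Pow(Add(-3, -7), Rational(1, 2)) = Pow(-10, Rational(1, 2)) = Mul(I, Pow(10, Rational(1, 2)))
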